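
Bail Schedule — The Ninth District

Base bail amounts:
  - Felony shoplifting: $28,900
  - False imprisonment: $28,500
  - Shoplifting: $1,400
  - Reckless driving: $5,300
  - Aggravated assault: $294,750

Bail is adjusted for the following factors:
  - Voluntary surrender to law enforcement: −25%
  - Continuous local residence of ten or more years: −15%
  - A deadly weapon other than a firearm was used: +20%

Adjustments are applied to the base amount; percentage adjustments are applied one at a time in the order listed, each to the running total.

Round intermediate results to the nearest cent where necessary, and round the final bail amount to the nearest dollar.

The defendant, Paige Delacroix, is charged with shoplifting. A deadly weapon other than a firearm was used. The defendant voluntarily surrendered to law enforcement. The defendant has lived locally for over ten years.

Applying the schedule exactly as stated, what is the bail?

$1,071

Base amounts from the schedule: shoplifting $1,400.
Single charge. Combined base = $1,400.
Voluntary surrender to law enforcement (−25%): $1,400 × 0.75 = $1,050.
Continuous local residence of ten or more years (−15%): $1,050 × 0.85 = $892.50.
A deadly weapon other than a firearm was used (+20%): $892.50 × 1.2 = $1,071.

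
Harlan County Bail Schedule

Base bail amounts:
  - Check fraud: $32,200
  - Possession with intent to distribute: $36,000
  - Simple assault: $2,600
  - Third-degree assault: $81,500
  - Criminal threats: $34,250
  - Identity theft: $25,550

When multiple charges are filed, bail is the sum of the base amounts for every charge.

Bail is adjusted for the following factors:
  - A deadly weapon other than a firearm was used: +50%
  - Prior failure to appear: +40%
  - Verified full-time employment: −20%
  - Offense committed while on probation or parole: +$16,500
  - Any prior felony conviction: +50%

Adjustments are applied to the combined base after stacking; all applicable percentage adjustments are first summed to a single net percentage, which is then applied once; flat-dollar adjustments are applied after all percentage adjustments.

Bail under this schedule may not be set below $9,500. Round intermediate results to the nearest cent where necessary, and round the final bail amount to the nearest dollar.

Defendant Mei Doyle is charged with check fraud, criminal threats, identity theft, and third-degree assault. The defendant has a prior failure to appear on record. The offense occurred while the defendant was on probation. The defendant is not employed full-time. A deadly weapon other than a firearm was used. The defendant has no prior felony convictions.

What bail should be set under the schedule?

$346,150

Base amounts from the schedule: check fraud $32,200; criminal threats $34,250; identity theft $25,550; third-degree assault $81,500.
Stacking rule: sum of all bases. $32,200 + $34,250 + $25,550 + $81,500 = $173,500.
Net percentage adjustment: +50% +40% = +90%. $173,500 × 1.9 = $329,650.
Offense committed while on probation or parole (+$16,500 flat): $329,650 + $16,500 = $346,150.
$346,150 is at or above the $9,500 minimum.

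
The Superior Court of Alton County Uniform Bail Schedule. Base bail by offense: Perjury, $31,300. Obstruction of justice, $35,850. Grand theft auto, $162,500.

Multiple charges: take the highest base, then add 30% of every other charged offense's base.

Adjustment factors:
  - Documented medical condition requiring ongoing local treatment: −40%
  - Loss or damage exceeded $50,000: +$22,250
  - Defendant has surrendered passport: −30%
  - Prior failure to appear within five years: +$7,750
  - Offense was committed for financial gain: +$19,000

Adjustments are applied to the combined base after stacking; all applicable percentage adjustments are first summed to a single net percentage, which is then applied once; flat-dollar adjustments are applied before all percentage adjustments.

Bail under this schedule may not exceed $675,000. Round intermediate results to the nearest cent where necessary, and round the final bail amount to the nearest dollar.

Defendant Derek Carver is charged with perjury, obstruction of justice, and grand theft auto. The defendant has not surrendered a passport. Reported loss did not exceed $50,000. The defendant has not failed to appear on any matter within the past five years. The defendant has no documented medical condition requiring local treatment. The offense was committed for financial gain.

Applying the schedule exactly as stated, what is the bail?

Base amounts from the schedule: perjury $31,300; obstruction of justice $35,850; grand theft auto $162,500.
Stacking rule: highest base plus 30% of each additional charge. Highest is grand theft auto at $162,500. Additional: $31,300 × 30% = $9,390; $35,850 × 30% = $10,755. Combined base = $162,500 + $20,145 = $182,645.
Offense was committed for financial gain (+$19,000 flat): $182,645 + $19,000 = $201,645.
$201,645 is within the $675,000 maximum.

$201,645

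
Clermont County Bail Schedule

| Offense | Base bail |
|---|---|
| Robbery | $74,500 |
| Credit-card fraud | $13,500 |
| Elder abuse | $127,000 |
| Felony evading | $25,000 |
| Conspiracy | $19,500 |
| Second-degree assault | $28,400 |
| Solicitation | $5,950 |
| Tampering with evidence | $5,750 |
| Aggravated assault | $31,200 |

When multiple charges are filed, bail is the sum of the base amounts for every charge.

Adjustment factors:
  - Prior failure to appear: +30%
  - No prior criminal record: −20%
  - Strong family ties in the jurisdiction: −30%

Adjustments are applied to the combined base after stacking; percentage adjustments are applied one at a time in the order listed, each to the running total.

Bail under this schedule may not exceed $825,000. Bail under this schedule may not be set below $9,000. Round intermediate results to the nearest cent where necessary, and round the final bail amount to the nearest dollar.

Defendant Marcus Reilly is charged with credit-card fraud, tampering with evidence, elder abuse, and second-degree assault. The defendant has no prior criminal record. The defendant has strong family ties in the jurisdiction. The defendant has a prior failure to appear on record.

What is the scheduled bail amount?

$127,145

Base amounts from the schedule: credit-card fraud $13,500; tampering with evidence $5,750; elder abuse $127,000; second-degree assault $28,400.
Stacking rule: sum of all bases. $13,500 + $5,750 + $127,000 + $28,400 = $174,650.
Prior failure to appear (+30%): $174,650 × 1.3 = $227,045.
No prior criminal record (−20%): $227,045 × 0.8 = $181,636.
Strong family ties in the jurisdiction (−30%): $181,636 × 0.7 = $127,145.20.
$127,145.20 is within the $825,000 maximum.
$127,145.20 is at or above the $9,000 minimum.
Rounded to the nearest dollar: $127,145.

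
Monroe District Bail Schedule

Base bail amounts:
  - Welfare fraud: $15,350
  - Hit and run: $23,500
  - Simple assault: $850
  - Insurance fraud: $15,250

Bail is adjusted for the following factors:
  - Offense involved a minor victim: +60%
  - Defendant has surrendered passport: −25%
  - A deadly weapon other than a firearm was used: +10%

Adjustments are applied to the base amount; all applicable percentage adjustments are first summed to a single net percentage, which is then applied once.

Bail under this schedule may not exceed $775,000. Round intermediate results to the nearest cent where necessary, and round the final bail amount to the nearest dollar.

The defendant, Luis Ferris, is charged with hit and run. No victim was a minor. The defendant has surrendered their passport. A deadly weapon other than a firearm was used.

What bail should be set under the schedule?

Base amounts from the schedule: hit and run $23,500.
Single charge. Combined base = $23,500.
Net percentage adjustment: −25% +10% = −15%. $23,500 × 0.85 = $19,975.
$19,975 is within the $775,000 maximum.

$19,975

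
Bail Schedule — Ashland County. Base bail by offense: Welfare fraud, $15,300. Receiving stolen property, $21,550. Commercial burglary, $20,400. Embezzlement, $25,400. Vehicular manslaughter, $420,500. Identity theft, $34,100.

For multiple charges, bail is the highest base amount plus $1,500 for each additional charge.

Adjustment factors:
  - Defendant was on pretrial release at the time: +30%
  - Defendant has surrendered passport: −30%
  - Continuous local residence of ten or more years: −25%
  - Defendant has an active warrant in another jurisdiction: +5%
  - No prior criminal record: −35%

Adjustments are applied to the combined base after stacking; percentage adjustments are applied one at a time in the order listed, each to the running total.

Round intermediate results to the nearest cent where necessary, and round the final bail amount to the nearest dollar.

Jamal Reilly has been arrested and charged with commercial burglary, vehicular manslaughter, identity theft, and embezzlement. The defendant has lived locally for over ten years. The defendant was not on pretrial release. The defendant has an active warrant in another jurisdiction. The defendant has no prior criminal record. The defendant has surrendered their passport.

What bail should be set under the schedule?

$152,283

Base amounts from the schedule: commercial burglary $20,400; vehicular manslaughter $420,500; identity theft $34,100; embezzlement $25,400.
Stacking rule: highest base plus $1,500 per additional charge. Highest is vehicular manslaughter at $420,500; 3 additional charges → +$4,500. Combined base = $425,000.
Defendant has surrendered passport (−30%): $425,000 × 0.7 = $297,500.
Continuous local residence of ten or more years (−25%): $297,500 × 0.75 = $223,125.
Defendant has an active warrant in another jurisdiction (+5%): $223,125 × 1.05 = $234,281.25.
No prior criminal record (−35%): $234,281.25 × 0.65 = $152,282.81.
Rounded to the nearest dollar: $152,283.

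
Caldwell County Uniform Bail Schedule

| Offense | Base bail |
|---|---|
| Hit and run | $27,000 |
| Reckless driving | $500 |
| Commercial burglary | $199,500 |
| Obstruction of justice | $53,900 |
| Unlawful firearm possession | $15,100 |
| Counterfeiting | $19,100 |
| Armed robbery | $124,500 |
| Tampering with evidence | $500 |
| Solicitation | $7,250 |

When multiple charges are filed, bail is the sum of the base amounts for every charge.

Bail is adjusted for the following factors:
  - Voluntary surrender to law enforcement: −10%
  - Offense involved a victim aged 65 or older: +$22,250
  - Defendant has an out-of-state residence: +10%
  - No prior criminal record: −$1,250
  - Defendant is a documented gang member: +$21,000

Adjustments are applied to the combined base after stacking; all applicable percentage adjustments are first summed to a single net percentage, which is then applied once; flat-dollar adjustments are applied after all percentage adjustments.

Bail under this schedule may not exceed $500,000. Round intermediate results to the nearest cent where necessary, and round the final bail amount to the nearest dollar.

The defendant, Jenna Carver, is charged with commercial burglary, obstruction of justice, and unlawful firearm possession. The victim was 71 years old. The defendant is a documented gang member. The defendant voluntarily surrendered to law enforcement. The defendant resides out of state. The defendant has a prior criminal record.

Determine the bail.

$311,750

Base amounts from the schedule: commercial burglary $199,500; obstruction of justice $53,900; unlawful firearm possession $15,100.
Stacking rule: sum of all bases. $199,500 + $53,900 + $15,100 = $268,500.
Net percentage adjustment: −10% +10% = +0%. $268,500 × 1 = $268,500.
Offense involved a victim aged 65 or older (+$22,250 flat): $268,500 + $22,250 = $290,750.
Defendant is a documented gang member (+$21,000 flat): $290,750 + $21,000 = $311,750.
$311,750 is within the $500,000 maximum.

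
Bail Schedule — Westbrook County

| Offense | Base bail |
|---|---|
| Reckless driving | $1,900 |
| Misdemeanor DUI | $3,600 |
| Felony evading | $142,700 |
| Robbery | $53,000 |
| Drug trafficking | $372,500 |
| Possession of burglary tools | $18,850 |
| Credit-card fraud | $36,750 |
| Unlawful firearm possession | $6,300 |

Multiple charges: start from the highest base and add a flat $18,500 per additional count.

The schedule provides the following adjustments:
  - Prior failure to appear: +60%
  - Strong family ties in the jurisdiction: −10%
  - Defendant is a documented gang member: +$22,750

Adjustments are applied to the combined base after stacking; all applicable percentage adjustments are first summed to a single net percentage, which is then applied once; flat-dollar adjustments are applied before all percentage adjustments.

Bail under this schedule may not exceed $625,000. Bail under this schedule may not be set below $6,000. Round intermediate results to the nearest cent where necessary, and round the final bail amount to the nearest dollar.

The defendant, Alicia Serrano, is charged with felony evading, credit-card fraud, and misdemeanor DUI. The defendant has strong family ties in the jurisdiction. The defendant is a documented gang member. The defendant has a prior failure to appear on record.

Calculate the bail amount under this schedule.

Base amounts from the schedule: felony evading $142,700; credit-card fraud $36,750; misdemeanor DUI $3,600.
Stacking rule: highest base plus $18,500 per additional charge. Highest is felony evading at $142,700; 2 additional charges → +$37,000. Combined base = $179,700.
Defendant is a documented gang member (+$22,750 flat): $179,700 + $22,750 = $202,450.
Net percentage adjustment: +60% −10% = +50%. $202,450 × 1.5 = $303,675.
$303,675 is within the $625,000 maximum.
$303,675 is at or above the $6,000 minimum.

$303,675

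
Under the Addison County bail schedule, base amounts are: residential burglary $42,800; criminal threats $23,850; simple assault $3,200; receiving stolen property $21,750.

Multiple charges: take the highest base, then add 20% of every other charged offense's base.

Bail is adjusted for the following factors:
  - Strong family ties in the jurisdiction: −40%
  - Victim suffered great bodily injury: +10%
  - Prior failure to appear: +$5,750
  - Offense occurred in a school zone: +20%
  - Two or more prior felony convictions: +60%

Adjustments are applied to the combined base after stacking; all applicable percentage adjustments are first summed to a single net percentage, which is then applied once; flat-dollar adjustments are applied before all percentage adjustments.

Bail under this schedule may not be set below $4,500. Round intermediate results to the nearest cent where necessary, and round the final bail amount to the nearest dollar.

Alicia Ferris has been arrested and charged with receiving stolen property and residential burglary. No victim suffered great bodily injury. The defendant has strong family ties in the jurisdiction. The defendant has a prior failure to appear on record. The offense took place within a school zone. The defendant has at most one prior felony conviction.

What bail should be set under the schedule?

$42,320

Base amounts from the schedule: receiving stolen property $21,750; residential burglary $42,800.
Stacking rule: highest base plus 20% of each additional charge. Highest is residential burglary at $42,800. Additional: $21,750 × 20% = $4,350. Combined base = $42,800 + $4,350 = $47,150.
Prior failure to appear (+$5,750 flat): $47,150 + $5,750 = $52,900.
Net percentage adjustment: −40% +20% = −20%. $52,900 × 0.8 = $42,320.
$42,320 is at or above the $4,500 minimum.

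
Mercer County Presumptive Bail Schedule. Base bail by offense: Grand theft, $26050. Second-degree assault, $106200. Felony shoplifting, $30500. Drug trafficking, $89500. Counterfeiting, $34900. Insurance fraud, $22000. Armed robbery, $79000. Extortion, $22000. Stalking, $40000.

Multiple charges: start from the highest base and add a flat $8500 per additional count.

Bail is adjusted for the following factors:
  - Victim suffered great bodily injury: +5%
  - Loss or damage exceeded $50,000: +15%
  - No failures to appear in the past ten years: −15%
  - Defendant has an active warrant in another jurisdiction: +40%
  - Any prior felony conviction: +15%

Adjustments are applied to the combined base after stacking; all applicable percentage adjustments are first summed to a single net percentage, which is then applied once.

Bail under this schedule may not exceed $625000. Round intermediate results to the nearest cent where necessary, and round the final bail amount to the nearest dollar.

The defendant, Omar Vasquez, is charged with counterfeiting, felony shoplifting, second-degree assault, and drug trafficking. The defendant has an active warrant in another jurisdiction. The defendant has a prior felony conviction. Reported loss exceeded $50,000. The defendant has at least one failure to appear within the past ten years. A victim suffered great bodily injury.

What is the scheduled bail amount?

Base amounts from the schedule: counterfeiting $34900; felony shoplifting $30500; second-degree assault $106200; drug trafficking $89500.
Stacking rule: highest base plus $8500 per additional charge. Highest is second-degree assault at $106200; 3 additional charges → +$25500. Combined base = $131700.
Net percentage adjustment: +5% +15% +40% +15% = +75%. $131700 × 1.75 = $230475.
$230475 is within the $625000 maximum.

$230475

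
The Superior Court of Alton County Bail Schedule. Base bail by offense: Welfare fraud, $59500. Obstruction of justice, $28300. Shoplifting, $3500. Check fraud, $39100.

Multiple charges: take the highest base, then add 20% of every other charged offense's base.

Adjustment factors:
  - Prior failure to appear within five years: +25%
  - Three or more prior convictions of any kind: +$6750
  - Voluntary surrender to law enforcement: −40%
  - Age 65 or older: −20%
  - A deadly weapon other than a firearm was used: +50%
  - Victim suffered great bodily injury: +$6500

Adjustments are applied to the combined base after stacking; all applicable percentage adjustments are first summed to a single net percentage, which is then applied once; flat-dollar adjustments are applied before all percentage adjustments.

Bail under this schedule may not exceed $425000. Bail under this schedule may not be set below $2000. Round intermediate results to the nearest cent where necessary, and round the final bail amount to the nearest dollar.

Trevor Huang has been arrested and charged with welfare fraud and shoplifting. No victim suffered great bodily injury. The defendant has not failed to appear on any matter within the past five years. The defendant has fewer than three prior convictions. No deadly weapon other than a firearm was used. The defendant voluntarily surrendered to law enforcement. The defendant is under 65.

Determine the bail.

$36120

Base amounts from the schedule: welfare fraud $59500; shoplifting $3500.
Stacking rule: highest base plus 20% of each additional charge. Highest is welfare fraud at $59500. Additional: $3500 × 20% = $700. Combined base = $59500 + $700 = $60200.
Voluntary surrender to law enforcement (−40%): $60200 × 0.6 = $36120.
$36120 is within the $425000 maximum.
$36120 is at or above the $2000 minimum.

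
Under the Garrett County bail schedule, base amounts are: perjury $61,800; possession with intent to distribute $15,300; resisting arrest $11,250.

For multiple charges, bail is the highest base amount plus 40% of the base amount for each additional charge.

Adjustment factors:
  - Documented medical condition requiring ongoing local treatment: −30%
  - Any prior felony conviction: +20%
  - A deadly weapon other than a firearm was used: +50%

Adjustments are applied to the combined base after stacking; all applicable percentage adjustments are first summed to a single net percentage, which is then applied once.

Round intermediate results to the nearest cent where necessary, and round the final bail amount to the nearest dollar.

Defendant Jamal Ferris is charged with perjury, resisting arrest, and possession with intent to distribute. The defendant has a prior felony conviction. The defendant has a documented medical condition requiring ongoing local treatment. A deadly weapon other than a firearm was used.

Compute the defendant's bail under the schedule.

Base amounts from the schedule: perjury $61,800; resisting arrest $11,250; possession with intent to distribute $15,300.
Stacking rule: highest base plus 40% of each additional charge. Highest is perjury at $61,800. Additional: $11,250 × 40% = $4,500; $15,300 × 40% = $6,120. Combined base = $61,800 + $10,620 = $72,420.
Net percentage adjustment: −30% +20% +50% = +40%. $72,420 × 1.4 = $101,388.

$101,388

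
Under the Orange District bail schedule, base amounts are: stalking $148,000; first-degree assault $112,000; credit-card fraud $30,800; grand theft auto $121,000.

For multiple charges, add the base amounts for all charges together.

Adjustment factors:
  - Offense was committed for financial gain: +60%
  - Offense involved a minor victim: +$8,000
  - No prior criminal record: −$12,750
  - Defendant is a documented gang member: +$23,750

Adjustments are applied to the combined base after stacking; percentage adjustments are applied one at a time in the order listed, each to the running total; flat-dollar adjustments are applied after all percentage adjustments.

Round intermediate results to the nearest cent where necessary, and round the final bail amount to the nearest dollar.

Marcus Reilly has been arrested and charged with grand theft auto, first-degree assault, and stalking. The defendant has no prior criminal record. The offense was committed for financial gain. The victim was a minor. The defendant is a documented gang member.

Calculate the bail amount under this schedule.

Base amounts from the schedule: grand theft auto $121,000; first-degree assault $112,000; stalking $148,000.
Stacking rule: sum of all bases. $121,000 + $112,000 + $148,000 = $381,000.
Offense was committed for financial gain (+60%): $381,000 × 1.6 = $609,600.
Offense involved a minor victim (+$8,000 flat): $609,600 + $8,000 = $617,600.
No prior criminal record (−$12,750 flat): $617,600 − $12,750 = $604,850.
Defendant is a documented gang member (+$23,750 flat): $604,850 + $23,750 = $628,600.

$628,600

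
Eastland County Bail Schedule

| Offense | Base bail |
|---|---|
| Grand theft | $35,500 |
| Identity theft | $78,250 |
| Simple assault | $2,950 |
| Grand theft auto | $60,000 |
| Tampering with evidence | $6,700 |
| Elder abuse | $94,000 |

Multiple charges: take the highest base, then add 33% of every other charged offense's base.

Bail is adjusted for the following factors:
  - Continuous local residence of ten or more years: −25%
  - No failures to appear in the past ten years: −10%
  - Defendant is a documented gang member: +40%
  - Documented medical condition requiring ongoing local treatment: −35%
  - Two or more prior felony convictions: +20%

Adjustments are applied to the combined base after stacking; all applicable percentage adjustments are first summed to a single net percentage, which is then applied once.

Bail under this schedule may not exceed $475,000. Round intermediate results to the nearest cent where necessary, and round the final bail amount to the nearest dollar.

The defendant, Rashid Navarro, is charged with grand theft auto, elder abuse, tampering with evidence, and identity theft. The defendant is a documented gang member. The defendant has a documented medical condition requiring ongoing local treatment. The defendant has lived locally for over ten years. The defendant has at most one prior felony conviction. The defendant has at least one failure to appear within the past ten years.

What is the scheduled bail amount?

$113,467

Base amounts from the schedule: grand theft auto $60,000; elder abuse $94,000; tampering with evidence $6,700; identity theft $78,250.
Stacking rule: highest base plus 33% of each additional charge. Highest is elder abuse at $94,000. Additional: $60,000 × 33% = $19,800; $6,700 × 33% = $2,211; $78,250 × 33% = $25,822.50. Combined base = $94,000 + $47,833.50 = $141,833.50.
Net percentage adjustment: −25% +40% −35% = −20%. $141,833.50 × 0.8 = $113,466.80.
$113,466.80 is within the $475,000 maximum.
Rounded to the nearest dollar: $113,467.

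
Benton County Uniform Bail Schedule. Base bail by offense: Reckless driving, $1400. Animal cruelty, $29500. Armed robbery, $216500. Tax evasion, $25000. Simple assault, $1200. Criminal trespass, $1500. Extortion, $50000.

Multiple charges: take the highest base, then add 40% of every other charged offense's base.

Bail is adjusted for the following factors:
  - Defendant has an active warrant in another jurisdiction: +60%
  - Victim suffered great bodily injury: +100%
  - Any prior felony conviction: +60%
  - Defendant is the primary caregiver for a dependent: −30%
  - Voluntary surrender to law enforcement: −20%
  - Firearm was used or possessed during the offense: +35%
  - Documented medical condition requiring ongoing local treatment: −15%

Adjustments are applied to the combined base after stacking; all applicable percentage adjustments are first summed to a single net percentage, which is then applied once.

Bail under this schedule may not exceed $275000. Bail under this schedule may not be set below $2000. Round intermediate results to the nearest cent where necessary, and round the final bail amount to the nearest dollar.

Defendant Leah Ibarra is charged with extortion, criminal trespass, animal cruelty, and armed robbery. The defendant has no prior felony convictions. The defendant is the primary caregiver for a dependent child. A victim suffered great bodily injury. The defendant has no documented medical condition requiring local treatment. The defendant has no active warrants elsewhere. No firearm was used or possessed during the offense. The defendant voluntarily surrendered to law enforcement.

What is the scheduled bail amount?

$275000

Base amounts from the schedule: extortion $50000; criminal trespass $1500; animal cruelty $29500; armed robbery $216500.
Stacking rule: highest base plus 40% of each additional charge. Highest is armed robbery at $216500. Additional: $50000 × 40% = $20000; $1500 × 40% = $600; $29500 × 40% = $11800. Combined base = $216500 + $32400 = $248900.
Net percentage adjustment: +100% −30% −20% = +50%. $248900 × 1.5 = $373350.
Result $373350 exceeds the maximum of $275000; bail is capped at $275000.
$275000 is at or above the $2000 minimum.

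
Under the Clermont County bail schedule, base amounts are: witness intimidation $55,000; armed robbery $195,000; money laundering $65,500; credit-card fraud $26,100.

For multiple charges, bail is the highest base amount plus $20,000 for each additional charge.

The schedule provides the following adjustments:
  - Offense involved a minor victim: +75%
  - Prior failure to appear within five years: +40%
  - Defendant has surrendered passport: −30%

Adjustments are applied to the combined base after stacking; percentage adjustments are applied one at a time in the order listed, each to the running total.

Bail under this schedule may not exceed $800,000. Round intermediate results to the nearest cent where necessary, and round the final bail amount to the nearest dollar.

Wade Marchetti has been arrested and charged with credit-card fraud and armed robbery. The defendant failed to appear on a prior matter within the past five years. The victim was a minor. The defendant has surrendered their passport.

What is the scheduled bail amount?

Base amounts from the schedule: credit-card fraud $26,100; armed robbery $195,000.
Stacking rule: highest base plus $20,000 per additional charge. Highest is armed robbery at $195,000; 1 additional charge → +$20,000. Combined base = $215,000.
Offense involved a minor victim (+75%): $215,000 × 1.75 = $376,250.
Prior failure to appear within five years (+40%): $376,250 × 1.4 = $526,750.
Defendant has surrendered passport (−30%): $526,750 × 0.7 = $368,725.
$368,725 is within the $800,000 maximum.

$368,725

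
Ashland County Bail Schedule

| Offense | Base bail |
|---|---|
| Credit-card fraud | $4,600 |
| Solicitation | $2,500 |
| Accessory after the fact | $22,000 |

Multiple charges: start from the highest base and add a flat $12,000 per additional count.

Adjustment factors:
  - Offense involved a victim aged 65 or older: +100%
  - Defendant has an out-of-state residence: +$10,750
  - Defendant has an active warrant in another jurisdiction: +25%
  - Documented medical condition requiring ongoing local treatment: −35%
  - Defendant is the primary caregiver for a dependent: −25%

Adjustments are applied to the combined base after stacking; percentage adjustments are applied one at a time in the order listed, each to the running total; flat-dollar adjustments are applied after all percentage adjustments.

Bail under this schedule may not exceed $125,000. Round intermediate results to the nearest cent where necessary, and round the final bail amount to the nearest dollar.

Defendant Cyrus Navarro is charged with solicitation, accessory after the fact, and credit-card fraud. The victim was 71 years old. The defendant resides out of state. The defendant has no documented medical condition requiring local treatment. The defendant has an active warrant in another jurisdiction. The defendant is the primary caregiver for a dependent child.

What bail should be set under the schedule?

Base amounts from the schedule: solicitation $2,500; accessory after the fact $22,000; credit-card fraud $4,600.
Stacking rule: highest base plus $12,000 per additional charge. Highest is accessory after the fact at $22,000; 2 additional charges → +$24,000. Combined base = $46,000.
Offense involved a victim aged 65 or older (+100%): $46,000 × 2 = $92,000.
Defendant has an active warrant in another jurisdiction (+25%): $92,000 × 1.25 = $115,000.
Defendant is the primary caregiver for a dependent (−25%): $115,000 × 0.75 = $86,250.
Defendant has an out-of-state residence (+$10,750 flat): $86,250 + $10,750 = $97,000.
$97,000 is within the $125,000 maximum.

$97,000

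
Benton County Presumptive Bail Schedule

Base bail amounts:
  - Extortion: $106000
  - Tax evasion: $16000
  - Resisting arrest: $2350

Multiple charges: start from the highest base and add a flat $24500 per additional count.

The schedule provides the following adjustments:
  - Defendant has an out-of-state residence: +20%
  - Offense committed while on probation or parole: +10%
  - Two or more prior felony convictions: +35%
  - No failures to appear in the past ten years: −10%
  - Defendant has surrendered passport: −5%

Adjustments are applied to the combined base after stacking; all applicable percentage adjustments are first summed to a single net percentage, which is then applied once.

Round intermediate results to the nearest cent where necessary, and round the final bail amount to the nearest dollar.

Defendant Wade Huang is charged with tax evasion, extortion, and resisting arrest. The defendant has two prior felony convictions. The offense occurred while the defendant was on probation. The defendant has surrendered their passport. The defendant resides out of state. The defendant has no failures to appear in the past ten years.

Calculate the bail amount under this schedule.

$232500

Base amounts from the schedule: tax evasion $16000; extortion $106000; resisting arrest $2350.
Stacking rule: highest base plus $24500 per additional charge. Highest is extortion at $106000; 2 additional charges → +$49000. Combined base = $155000.
Net percentage adjustment: +20% +10% +35% −10% −5% = +50%. $155000 × 1.5 = $232500.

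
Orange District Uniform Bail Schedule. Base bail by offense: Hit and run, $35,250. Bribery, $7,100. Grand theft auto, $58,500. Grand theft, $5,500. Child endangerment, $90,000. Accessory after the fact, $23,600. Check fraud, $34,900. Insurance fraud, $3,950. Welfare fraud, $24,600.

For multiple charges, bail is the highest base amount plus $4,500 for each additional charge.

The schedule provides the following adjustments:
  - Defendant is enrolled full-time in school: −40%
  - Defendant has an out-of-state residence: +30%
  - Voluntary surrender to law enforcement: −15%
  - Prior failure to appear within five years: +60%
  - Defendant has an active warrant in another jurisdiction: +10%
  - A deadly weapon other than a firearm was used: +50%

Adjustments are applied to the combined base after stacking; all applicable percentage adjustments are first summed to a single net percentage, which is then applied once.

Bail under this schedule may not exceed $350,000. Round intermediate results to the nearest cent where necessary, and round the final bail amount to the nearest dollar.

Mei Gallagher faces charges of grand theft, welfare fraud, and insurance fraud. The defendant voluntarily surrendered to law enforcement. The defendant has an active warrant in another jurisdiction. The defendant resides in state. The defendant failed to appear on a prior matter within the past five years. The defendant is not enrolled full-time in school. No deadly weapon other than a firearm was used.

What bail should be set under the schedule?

Base amounts from the schedule: grand theft $5,500; welfare fraud $24,600; insurance fraud $3,950.
Stacking rule: highest base plus $4,500 per additional charge. Highest is welfare fraud at $24,600; 2 additional charges → +$9,000. Combined base = $33,600.
Net percentage adjustment: −15% +60% +10% = +55%. $33,600 × 1.55 = $52,080.
$52,080 is within the $350,000 maximum.

$52,080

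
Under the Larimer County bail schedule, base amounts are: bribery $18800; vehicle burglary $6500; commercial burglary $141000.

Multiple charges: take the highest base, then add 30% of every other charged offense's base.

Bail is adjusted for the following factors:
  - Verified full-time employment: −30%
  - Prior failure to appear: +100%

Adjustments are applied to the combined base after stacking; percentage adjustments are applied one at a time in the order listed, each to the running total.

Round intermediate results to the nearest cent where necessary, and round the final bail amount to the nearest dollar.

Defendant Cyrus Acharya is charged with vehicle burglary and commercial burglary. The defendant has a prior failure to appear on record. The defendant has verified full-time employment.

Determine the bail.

$200130

Base amounts from the schedule: vehicle burglary $6500; commercial burglary $141000.
Stacking rule: highest base plus 30% of each additional charge. Highest is commercial burglary at $141000. Additional: $6500 × 30% = $1950. Combined base = $141000 + $1950 = $142950.
Verified full-time employment (−30%): $142950 × 0.7 = $100065.
Prior failure to appear (+100%): $100065 × 2 = $200130.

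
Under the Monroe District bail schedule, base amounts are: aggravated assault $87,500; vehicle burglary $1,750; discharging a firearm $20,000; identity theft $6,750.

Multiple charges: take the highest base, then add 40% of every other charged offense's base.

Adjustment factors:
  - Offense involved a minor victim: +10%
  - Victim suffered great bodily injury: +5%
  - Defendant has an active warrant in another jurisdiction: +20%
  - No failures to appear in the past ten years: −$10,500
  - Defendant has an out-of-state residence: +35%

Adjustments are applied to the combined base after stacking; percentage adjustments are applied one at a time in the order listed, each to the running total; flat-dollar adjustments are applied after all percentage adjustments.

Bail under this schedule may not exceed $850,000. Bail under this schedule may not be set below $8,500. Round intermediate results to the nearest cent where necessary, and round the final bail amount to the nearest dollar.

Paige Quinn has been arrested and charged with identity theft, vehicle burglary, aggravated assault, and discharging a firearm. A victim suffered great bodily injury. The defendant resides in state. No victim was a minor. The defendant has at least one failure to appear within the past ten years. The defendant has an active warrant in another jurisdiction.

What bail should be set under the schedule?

$124,614

Base amounts from the schedule: identity theft $6,750; vehicle burglary $1,750; aggravated assault $87,500; discharging a firearm $20,000.
Stacking rule: highest base plus 40% of each additional charge. Highest is aggravated assault at $87,500. Additional: $6,750 × 40% = $2,700; $1,750 × 40% = $700; $20,000 × 40% = $8,000. Combined base = $87,500 + $11,400 = $98,900.
Victim suffered great bodily injury (+5%): $98,900 × 1.05 = $103,845.
Defendant has an active warrant in another jurisdiction (+20%): $103,845 × 1.2 = $124,614.
$124,614 is within the $850,000 maximum.
$124,614 is at or above the $8,500 minimum.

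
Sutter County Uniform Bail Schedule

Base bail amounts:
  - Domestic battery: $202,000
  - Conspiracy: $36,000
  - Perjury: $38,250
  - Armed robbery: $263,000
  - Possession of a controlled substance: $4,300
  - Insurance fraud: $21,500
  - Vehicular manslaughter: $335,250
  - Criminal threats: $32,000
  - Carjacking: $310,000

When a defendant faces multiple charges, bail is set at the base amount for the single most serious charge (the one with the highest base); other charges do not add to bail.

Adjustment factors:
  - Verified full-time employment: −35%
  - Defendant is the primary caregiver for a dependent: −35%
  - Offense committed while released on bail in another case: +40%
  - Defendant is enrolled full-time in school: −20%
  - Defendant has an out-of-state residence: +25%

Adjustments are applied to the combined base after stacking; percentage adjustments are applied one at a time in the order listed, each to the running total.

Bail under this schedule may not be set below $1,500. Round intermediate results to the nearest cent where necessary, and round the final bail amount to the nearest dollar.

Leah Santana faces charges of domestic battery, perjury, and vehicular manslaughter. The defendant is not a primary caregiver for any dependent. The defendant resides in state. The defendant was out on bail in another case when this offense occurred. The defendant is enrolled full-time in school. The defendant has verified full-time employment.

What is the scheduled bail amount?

Base amounts from the schedule: domestic battery $202,000; perjury $38,250; vehicular manslaughter $335,250.
Stacking rule: use the highest base only. Highest is vehicular manslaughter at $335,250. Combined base = $335,250.
Verified full-time employment (−35%): $335,250 × 0.65 = $217,912.50.
Offense committed while released on bail in another case (+40%): $217,912.50 × 1.4 = $305,077.50.
Defendant is enrolled full-time in school (−20%): $305,077.50 × 0.8 = $244,062.
$244,062 is at or above the $1,500 minimum.

$244,062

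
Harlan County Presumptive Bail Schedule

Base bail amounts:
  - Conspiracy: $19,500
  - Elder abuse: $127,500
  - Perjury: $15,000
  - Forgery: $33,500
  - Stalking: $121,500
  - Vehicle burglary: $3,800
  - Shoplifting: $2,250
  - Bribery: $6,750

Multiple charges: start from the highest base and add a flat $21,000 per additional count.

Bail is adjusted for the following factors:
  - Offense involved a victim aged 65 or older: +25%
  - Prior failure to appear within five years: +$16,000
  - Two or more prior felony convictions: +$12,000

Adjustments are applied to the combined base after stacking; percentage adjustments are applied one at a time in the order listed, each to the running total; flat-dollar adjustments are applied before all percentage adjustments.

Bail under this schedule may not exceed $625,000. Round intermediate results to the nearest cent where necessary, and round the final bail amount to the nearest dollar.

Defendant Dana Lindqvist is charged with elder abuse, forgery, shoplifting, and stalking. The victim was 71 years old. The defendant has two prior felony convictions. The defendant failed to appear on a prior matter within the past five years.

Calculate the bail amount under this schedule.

Base amounts from the schedule: elder abuse $127,500; forgery $33,500; shoplifting $2,250; stalking $121,500.
Stacking rule: highest base plus $21,000 per additional charge. Highest is elder abuse at $127,500; 3 additional charges → +$63,000. Combined base = $190,500.
Prior failure to appear within five years (+$16,000 flat): $190,500 + $16,000 = $206,500.
Two or more prior felony convictions (+$12,000 flat): $206,500 + $12,000 = $218,500.
Offense involved a victim aged 65 or older (+25%): $218,500 × 1.25 = $273,125.
$273,125 is within the $625,000 maximum.

$273,125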